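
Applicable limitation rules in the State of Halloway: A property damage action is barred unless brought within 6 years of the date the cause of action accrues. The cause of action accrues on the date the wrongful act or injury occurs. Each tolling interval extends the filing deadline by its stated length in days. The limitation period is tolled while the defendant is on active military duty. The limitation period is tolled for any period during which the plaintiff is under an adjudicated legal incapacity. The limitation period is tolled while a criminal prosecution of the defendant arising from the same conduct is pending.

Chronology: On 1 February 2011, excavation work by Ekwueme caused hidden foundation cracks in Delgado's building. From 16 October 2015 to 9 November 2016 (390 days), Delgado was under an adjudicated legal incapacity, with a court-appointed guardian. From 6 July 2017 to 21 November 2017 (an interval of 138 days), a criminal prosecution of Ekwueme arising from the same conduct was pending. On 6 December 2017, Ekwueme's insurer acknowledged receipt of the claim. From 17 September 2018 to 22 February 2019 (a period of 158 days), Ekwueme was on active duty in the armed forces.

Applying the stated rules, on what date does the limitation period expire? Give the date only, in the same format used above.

The cause of action accrued on 1 February 2011, the date of the act.
6 years from 1 February 2011 is 1 February 2017.
Because the plaintiff's legal incapacity ran from 16 October 2015 to 9 November 2016, the deadline is extended by 390 days to 26 February 2018.
The period was tolled for 138 days by the pending criminal prosecution (6 July 2017 to 21 November 2017), pushing the deadline to 14 July 2018.
By the time the defendant's active military service began on 17 September 2018, the limitation period had already expired on 14 July 2018; that interval cannot revive it.
The other events in the timeline have no effect on the limitation period under the stated rules.

14 July 2018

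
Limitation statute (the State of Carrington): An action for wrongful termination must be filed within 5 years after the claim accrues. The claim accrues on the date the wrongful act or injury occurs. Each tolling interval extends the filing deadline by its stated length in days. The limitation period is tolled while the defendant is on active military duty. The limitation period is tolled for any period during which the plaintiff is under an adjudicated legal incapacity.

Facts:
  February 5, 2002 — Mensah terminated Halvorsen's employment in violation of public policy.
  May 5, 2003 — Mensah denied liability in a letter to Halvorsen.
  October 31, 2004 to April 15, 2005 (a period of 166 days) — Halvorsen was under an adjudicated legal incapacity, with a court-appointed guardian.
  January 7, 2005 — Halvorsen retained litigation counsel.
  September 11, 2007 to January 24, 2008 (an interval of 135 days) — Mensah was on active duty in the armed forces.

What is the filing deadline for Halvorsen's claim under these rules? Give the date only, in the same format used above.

The claim accrued on February 5, 2002, when the wrongful act occurred.
The untolled deadline — 5 years after February 5, 2002 — is February 5, 2007.
The plaintiff's legal incapacity from October 31, 2004 to April 15, 2005 tolled the period for 166 days, extending the deadline to July 21, 2007.
The defendant's active military service from September 11, 2007 to January 24, 2008 began after the period had already run on July 21, 2007, so it has no tolling effect.
Nothing else in the chronology tolls or restarts the period.

July 21, 2007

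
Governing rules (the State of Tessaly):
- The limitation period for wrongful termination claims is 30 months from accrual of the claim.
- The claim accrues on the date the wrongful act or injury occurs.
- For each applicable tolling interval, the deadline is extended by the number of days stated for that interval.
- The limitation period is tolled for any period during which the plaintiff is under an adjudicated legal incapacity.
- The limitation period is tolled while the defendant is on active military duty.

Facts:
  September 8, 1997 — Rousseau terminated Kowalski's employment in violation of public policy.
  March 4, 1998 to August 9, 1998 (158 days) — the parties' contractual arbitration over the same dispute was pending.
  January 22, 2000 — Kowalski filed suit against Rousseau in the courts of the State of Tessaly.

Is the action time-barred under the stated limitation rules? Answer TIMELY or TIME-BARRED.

TIMELY

The claim accrued on September 8, 1997, the date of the act.
Adding the 30 months base period to September 8, 1997 gives a deadline of March 8, 2000, before any tolling.
The pending related arbitration from March 4, 1998 to August 9, 1998 does not toll the period, because no stated rule makes a pending arbitration a tolling event.
The January 22, 2000 filing precedes the March 8, 2000 deadline; the claim is timely.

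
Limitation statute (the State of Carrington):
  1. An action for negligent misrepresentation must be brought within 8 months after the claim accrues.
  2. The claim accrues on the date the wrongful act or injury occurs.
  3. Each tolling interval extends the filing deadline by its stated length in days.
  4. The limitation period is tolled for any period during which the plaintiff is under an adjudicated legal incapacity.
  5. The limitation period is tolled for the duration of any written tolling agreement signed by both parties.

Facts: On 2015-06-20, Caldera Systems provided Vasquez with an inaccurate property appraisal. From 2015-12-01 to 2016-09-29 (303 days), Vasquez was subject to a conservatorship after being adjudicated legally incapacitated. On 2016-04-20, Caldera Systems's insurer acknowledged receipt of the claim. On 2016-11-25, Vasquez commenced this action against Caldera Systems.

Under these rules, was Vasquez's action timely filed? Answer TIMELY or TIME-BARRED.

The limitation period began to run on 2015-06-20.
The untolled deadline — 8 months after 2015-06-20 — is 2016-02-20.
The period was tolled for 303 days by the plaintiff's legal incapacity (2015-12-01 to 2016-09-29), pushing the deadline to 2016-12-19.
The other events in the timeline have no effect on the limitation period under the stated rules.
The 2016-11-25 filing precedes the 2016-12-19 deadline; the claim is timely.

TIMELY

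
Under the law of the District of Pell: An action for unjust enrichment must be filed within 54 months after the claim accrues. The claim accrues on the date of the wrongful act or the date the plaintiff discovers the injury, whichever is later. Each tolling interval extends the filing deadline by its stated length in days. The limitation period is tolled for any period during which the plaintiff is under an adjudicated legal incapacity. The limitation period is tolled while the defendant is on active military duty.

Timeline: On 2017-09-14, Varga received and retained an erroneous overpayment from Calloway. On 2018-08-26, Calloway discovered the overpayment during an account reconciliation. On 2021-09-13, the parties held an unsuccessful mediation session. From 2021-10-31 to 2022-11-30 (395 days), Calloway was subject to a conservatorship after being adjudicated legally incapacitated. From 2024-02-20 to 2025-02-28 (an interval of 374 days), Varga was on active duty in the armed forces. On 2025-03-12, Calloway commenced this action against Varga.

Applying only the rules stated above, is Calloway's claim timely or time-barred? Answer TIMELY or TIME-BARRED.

TIMELY

The claim accrued on 2018-08-26 — the later of the 2017-09-14 act and the 2018-08-26 discovery.
Adding the 54 months base period to 2018-08-26 gives a deadline of 2023-02-26, before any tolling.
Because the plaintiff's legal incapacity ran from 2021-10-31 to 2022-11-30, the deadline is extended by 395 days to 2024-03-27.
Because the defendant's active military service ran from 2024-02-20 to 2025-02-28, the deadline is extended by 374 days to 2025-04-05.
The other events in the timeline have no effect on the limitation period under the stated rules.
Calloway filed on 2025-03-12, before the 2025-04-05 deadline, so the action is timely.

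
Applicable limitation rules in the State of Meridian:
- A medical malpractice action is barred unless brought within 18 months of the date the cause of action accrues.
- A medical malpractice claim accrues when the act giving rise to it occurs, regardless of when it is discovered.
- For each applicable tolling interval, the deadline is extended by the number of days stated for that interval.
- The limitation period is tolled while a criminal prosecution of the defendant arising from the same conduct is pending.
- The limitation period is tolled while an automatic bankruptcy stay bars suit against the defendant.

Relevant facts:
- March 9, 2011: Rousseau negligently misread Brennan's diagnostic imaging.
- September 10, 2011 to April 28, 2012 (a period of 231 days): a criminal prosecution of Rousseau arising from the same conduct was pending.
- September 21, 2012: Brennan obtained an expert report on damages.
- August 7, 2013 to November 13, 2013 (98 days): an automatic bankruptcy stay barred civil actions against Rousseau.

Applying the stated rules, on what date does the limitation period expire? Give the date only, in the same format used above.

April 28, 2013

The cause of action accrued on March 9, 2011, the date of the act.
18 months from March 9, 2011 is September 9, 2012.
Because the pending criminal prosecution ran from September 10, 2011 to April 28, 2012, the deadline is extended by 231 days to April 28, 2013.
By the time the automatic bankruptcy stay began on August 7, 2013, the limitation period had already expired on April 28, 2013; that interval cannot revive it.
Nothing else in the chronology tolls or restarts the period.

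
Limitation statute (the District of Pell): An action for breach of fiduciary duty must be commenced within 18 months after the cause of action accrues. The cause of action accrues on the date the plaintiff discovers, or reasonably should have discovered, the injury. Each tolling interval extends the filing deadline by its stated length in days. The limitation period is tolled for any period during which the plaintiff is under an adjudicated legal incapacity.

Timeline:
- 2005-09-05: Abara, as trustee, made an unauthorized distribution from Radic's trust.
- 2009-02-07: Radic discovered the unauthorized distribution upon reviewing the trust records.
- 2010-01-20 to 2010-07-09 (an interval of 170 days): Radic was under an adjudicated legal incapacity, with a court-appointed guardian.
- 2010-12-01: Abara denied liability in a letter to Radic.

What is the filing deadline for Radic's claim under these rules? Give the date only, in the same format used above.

Accrual is tied to discovery, so the period began on 2009-02-07 rather than on 2005-09-05 when the act occurred.
Adding the 18 months base period to 2009-02-07 gives a deadline of 2010-08-07, before any tolling.
The period was tolled for 170 days by the plaintiff's legal incapacity (2010-01-20 to 2010-07-09), pushing the deadline to 2011-01-24.
Nothing else in the chronology tolls or restarts the period.

2011-01-24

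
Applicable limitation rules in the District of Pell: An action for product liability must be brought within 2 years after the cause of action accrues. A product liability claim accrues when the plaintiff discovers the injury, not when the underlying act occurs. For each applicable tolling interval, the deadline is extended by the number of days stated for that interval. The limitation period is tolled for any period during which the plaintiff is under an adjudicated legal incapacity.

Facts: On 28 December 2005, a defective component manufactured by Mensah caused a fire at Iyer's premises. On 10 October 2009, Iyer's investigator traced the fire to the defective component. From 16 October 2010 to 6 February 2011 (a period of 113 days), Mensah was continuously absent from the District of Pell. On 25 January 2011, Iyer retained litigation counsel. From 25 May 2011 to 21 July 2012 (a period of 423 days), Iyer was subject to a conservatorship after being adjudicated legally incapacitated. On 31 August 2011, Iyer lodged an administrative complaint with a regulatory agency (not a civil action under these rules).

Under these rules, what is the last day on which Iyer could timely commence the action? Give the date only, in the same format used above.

Under the discovery rule, the claim accrued on 10 October 2009, when Iyer discovered the injury — not on the 28 December 2005 date of the underlying act.
The untolled deadline — 2 years after 10 October 2009 — is 10 October 2011.
Because the plaintiff's legal incapacity ran from 25 May 2011 to 21 July 2012, the deadline is extended by 423 days to 6 December 2012.
Although the defendant's absence ran from 16 October 2010 to 6 February 2011, the stated rules do not make that a tolling event, so it is disregarded.
Nothing else in the chronology tolls or restarts the period.

6 December 2012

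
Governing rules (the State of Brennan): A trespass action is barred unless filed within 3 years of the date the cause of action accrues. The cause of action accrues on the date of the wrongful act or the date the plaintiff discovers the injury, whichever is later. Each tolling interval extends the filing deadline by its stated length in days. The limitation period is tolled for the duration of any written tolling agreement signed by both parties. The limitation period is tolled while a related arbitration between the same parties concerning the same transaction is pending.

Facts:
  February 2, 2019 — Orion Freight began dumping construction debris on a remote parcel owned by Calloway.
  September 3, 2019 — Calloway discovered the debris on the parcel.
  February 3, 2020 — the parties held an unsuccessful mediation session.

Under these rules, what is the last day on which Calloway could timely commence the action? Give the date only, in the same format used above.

September 3, 2022

The claim accrued on September 3, 2019 — the later of the February 2, 2019 act and the September 3, 2019 discovery.
3 years from September 3, 2019 is September 3, 2022.
The other events in the timeline have no effect on the limitation period under the stated rules.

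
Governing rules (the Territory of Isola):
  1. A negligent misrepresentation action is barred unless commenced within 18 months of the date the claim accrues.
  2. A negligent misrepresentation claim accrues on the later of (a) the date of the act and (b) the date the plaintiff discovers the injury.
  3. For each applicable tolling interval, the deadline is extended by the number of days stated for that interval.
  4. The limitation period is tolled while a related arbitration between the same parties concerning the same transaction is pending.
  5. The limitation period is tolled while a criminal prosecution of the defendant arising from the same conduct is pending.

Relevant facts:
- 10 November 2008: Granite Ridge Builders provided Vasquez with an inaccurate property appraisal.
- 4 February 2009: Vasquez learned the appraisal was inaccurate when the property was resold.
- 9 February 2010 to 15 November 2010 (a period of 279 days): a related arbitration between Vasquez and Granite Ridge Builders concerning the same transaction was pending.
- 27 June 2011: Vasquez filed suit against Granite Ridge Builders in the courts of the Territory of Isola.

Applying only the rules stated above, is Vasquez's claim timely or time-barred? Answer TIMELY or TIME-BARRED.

Taking the later of the act (10 November 2008) and discovery (4 February 2009), the claim accrued on 4 February 2009.
Adding the 18 months base period to 4 February 2009 gives a deadline of 4 August 2010, before any tolling.
The pending related arbitration from 9 February 2010 to 15 November 2010 tolled the period for 279 days, extending the deadline to 10 May 2011.
Vasquez filed on 27 June 2011, after the 10 May 2011 deadline, so the action is time-barred.

TIME-BARRED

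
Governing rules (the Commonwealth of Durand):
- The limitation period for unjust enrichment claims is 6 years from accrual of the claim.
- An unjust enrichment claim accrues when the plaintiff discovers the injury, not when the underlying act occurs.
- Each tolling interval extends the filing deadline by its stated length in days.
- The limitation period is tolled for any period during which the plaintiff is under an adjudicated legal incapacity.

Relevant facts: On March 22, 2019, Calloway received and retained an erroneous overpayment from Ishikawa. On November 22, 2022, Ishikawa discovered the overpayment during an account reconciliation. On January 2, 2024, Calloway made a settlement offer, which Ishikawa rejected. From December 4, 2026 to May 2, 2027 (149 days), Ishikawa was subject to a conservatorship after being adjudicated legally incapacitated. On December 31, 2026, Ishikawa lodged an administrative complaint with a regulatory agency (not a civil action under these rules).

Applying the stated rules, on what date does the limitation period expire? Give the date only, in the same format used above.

Accrual is tied to discovery, so the period began on November 22, 2022 rather than on March 22, 2019 when the act occurred.
The untolled deadline — 6 years after November 22, 2022 — is November 22, 2028.
Because the plaintiff's legal incapacity ran from December 4, 2026 to May 2, 2027, the deadline is extended by 149 days to April 20, 2029.
Nothing else in the chronology tolls or restarts the period.

April 20, 2029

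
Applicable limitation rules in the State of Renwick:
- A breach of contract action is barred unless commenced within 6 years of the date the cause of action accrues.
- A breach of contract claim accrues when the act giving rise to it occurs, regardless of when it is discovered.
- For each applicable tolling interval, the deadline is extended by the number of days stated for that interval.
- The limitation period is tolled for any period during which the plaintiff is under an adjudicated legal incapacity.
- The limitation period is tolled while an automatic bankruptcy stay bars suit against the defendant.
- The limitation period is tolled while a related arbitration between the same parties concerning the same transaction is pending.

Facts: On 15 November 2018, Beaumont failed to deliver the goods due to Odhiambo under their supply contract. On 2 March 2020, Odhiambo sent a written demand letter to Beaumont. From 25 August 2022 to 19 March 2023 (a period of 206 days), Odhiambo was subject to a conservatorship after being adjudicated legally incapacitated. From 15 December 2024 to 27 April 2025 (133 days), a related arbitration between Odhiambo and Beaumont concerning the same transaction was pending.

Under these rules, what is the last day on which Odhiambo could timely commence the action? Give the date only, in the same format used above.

The limitation period began to run on 15 November 2018.
The untolled deadline — 6 years after 15 November 2018 — is 15 November 2024.
The period was tolled for 206 days by the plaintiff's legal incapacity (25 August 2022 to 19 March 2023), pushing the deadline to 9 June 2025.
The pending related arbitration from 15 December 2024 to 27 April 2025 tolled the period for 133 days, extending the deadline to 20 October 2025.
Nothing else in the chronology tolls or restarts the period.

20 October 2025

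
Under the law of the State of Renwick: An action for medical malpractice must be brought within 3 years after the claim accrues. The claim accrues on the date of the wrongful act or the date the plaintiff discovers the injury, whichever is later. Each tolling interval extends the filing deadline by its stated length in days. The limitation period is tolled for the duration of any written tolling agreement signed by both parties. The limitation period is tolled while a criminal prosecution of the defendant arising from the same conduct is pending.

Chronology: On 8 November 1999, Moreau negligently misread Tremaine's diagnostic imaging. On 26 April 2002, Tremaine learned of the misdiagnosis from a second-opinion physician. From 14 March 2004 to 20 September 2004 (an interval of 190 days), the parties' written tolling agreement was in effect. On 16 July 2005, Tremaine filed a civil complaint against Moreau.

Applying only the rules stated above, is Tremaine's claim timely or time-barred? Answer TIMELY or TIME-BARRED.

TIMELY

The claim accrued on 26 April 2002 — the later of the 8 November 1999 act and the 26 April 2002 discovery.
The untolled deadline — 3 years after 26 April 2002 — is 26 April 2005.
The written tolling agreement from 14 March 2004 to 20 September 2004 tolled the period for 190 days, extending the deadline to 2 November 2005.
The 16 July 2005 filing precedes the 2 November 2005 deadline; the claim is timely.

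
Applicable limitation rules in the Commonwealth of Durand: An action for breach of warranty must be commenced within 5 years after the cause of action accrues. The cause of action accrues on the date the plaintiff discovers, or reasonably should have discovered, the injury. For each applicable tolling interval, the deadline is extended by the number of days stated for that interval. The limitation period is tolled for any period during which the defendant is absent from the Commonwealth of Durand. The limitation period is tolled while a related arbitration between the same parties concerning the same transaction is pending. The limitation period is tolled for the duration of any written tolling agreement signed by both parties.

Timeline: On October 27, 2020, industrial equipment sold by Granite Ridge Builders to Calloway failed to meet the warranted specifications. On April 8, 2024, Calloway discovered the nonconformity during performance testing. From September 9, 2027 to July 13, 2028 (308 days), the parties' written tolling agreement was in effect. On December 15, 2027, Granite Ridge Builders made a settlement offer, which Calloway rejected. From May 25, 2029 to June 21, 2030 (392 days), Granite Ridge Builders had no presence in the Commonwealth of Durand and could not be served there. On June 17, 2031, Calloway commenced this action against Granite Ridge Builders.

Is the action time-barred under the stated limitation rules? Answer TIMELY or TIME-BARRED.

TIME-BARRED

Accrual is tied to discovery, so the period began on April 8, 2024 rather than on October 27, 2020 when the act occurred.
The untolled deadline — 5 years after April 8, 2024 — is April 8, 2029.
Because the written tolling agreement ran from September 9, 2027 to July 13, 2028, the deadline is extended by 308 days to February 10, 2030.
The defendant's absence from the jurisdiction from May 25, 2029 to June 21, 2030 tolled the period for 392 days, extending the deadline to March 9, 2031.
The other events in the timeline have no effect on the limitation period under the stated rules.
The June 17, 2031 filing falls after the March 9, 2031 deadline; the claim is time-barred.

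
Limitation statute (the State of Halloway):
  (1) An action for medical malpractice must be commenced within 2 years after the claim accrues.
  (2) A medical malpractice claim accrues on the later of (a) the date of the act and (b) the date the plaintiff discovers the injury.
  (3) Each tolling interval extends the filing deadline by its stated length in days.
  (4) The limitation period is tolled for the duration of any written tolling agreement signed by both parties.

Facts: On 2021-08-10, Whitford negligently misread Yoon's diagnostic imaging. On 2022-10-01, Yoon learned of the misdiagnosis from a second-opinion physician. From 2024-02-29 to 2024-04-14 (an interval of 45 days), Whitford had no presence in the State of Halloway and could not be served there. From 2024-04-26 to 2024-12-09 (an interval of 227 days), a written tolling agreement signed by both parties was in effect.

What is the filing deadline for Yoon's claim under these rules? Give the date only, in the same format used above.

2025-05-16

The claim accrued on 2022-10-01 — the later of the 2021-08-10 act and the 2022-10-01 discovery.
Adding the 2 years base period to 2022-10-01 gives a deadline of 2024-10-01, before any tolling.
The written tolling agreement from 2024-04-26 to 2024-12-09 tolled the period for 227 days, extending the deadline to 2025-05-16.
No stated provision tolls the period for the defendant's absence, so the interval from 2024-02-29 to 2024-04-14 has no effect on the deadline.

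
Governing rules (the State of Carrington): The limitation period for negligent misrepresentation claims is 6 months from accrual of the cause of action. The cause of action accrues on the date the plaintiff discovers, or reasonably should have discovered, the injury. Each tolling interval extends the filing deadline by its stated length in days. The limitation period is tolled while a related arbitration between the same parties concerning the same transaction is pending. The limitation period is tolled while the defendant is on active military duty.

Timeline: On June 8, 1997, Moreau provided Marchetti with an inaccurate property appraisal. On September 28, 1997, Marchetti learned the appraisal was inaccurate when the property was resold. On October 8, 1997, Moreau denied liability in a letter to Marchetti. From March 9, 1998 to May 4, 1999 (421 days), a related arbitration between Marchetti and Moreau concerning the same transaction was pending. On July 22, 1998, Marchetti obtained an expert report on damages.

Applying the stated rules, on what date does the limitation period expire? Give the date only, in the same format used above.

The claim did not accrue until Marchetti discovered the injury on September 28, 1997; the June 8, 1997 act date does not start the clock under the stated rule.
6 months from September 28, 1997 is March 28, 1998.
Because the pending related arbitration ran from March 9, 1998 to May 4, 1999, the deadline is extended by 421 days to May 23, 1999.
None of the other events listed affects the running of the period under the stated rules.

May 23, 1999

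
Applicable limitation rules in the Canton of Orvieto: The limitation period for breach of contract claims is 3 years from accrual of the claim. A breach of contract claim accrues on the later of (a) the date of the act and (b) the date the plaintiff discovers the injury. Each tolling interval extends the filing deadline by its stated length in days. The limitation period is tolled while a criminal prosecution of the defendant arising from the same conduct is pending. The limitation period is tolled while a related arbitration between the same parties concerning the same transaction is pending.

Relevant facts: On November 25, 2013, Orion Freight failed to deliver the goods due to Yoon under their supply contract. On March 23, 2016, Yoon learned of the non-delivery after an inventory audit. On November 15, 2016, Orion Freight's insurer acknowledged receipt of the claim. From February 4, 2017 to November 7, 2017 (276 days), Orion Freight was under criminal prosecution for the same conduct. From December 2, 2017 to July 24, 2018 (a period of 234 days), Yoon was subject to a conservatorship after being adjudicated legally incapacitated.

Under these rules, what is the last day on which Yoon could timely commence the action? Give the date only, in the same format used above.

December 24, 2019

Taking the later of the act (November 25, 2013) and discovery (March 23, 2016), the claim accrued on March 23, 2016.
The untolled deadline — 3 years after March 23, 2016 — is March 23, 2019.
The pending criminal prosecution from February 4, 2017 to November 7, 2017 tolled the period for 276 days, extending the deadline to December 24, 2019.
The plaintiff's legal incapacity from December 2, 2017 to July 24, 2018 does not toll the period, because no stated rule makes the plaintiff's incapacity a tolling event.
The other events in the timeline have no effect on the limitation period under the stated rules.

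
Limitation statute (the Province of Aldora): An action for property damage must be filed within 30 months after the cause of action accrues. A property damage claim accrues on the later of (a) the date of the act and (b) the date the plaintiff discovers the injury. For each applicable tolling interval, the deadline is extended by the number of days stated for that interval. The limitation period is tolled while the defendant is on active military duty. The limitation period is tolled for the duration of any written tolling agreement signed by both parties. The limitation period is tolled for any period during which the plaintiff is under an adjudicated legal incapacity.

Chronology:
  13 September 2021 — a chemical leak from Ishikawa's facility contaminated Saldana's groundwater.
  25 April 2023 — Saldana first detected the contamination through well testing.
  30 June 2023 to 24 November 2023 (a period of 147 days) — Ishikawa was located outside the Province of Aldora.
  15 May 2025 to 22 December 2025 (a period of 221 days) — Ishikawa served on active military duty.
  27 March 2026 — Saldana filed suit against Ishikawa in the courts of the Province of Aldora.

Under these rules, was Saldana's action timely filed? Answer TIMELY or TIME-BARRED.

TIMELY

The claim accrued on 25 April 2023 — the later of the 13 September 2021 act and the 25 April 2023 discovery.
Adding the 30 months base period to 25 April 2023 gives a deadline of 25 October 2025, before any tolling.
The period was tolled for 221 days by the defendant's active military service (15 May 2025 to 22 December 2025), pushing the deadline to 3 June 2026.
Although the defendant's absence ran from 30 June 2023 to 24 November 2023, the stated rules do not make that a tolling event, so it is disregarded.
Saldana filed on 27 March 2026, before the 3 June 2026 deadline, so the action is timely.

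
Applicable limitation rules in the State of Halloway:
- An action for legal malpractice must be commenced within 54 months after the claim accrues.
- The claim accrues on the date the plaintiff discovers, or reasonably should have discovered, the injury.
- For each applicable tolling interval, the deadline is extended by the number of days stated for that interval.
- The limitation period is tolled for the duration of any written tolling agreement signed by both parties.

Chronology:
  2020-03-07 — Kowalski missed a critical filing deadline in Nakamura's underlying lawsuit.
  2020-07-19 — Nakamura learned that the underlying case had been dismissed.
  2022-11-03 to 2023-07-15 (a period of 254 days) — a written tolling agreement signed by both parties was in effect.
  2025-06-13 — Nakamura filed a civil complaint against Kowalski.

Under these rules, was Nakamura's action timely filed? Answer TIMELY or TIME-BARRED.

TIMELY

The claim did not accrue until Nakamura discovered the injury on 2020-07-19; the 2020-03-07 act date does not start the clock under the stated rule.
The untolled deadline — 54 months after 2020-07-19 — is 2025-01-19.
Because the written tolling agreement ran from 2022-11-03 to 2023-07-15, the deadline is extended by 254 days to 2025-09-30.
Filing on 2025-06-13 beat the 2025-09-30 deadline — the action is timely.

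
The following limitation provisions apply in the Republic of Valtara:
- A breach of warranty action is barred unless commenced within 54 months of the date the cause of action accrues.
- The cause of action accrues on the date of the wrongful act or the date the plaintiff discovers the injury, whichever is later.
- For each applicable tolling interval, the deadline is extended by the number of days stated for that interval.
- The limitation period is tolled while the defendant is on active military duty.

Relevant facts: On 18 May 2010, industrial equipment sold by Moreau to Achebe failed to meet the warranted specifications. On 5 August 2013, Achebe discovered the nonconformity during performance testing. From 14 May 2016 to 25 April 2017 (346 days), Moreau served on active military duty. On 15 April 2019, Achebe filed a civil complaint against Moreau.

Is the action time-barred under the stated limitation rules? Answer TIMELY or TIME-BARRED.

Because discovery on 5 August 2013 post-dates the 18 May 2010 act, accrual under the later-of rule falls on 5 August 2013.
54 months from 5 August 2013 is 5 February 2018.
Because the defendant's active military service ran from 14 May 2016 to 25 April 2017, the deadline is extended by 346 days to 17 January 2019.
The 15 April 2019 filing falls after the 17 January 2019 deadline; the claim is time-barred.

TIME-BARRED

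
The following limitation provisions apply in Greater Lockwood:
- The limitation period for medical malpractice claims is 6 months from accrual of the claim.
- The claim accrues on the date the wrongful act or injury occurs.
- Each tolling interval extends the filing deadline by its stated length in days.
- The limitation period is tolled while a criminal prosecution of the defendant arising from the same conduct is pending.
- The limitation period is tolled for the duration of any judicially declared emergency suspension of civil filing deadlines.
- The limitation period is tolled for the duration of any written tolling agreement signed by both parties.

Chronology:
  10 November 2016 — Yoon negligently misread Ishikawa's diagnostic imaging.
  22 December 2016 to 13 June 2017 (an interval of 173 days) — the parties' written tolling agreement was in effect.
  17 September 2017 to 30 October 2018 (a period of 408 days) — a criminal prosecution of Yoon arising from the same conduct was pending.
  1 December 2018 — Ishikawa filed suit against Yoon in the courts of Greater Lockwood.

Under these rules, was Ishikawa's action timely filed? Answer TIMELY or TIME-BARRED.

The claim accrued on 10 November 2016, when the wrongful act occurred.
6 months from 10 November 2016 is 10 May 2017.
The written tolling agreement from 22 December 2016 to 13 June 2017 tolled the period for 173 days, extending the deadline to 30 October 2017.
The pending criminal prosecution from 17 September 2017 to 30 October 2018 tolled the period for 408 days, extending the deadline to 12 December 2018.
Ishikawa filed on 1 December 2018, before the 12 December 2018 deadline, so the action is timely.

TIMELY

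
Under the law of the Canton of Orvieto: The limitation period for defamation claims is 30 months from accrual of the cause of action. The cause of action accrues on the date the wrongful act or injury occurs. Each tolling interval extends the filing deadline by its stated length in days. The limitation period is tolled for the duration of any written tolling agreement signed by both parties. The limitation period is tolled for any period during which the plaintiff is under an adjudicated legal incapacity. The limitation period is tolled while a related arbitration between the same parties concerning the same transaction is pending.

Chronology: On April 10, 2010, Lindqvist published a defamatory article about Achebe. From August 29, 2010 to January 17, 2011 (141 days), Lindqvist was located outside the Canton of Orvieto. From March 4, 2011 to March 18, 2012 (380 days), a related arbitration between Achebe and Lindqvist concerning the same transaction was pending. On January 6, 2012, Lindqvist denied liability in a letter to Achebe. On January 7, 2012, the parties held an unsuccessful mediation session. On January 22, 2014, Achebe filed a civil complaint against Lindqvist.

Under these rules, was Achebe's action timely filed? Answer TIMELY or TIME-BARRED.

The cause of action accrued on April 10, 2010, the date of the act.
Adding the 30 months base period to April 10, 2010 gives a deadline of October 10, 2012, before any tolling.
The pending related arbitration from March 4, 2011 to March 18, 2012 tolled the period for 380 days, extending the deadline to October 25, 2013.
Although the defendant's absence ran from August 29, 2010 to January 17, 2011, the stated rules do not make that a tolling event, so it is disregarded.
None of the other events listed affects the running of the period under the stated rules.
Achebe filed on January 22, 2014, after the October 25, 2013 deadline, so the action is time-barred.

TIME-BARRED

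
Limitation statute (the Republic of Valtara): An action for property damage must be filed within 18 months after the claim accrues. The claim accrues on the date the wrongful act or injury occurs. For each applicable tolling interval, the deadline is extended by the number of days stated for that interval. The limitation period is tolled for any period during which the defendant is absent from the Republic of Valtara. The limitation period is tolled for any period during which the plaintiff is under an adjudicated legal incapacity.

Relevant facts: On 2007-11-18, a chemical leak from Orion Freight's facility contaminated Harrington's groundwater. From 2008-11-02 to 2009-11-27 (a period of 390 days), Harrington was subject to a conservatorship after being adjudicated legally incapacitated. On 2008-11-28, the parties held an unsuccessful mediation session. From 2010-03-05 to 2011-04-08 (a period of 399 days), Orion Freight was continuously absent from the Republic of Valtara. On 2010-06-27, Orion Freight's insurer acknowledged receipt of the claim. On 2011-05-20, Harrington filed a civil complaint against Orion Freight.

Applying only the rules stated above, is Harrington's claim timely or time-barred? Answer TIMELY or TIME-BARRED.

TIMELY

The claim accrued on 2007-11-18, the date of the act.
The untolled deadline — 18 months after 2007-11-18 — is 2009-05-18.
The period was tolled for 390 days by the plaintiff's legal incapacity (2008-11-02 to 2009-11-27), pushing the deadline to 2010-06-12.
Because the defendant's absence from the jurisdiction ran from 2010-03-05 to 2011-04-08, the deadline is extended by 399 days to 2011-07-16.
Nothing else in the chronology tolls or restarts the period.
Filing on 2011-05-20 beat the 2011-07-16 deadline — the action is timely.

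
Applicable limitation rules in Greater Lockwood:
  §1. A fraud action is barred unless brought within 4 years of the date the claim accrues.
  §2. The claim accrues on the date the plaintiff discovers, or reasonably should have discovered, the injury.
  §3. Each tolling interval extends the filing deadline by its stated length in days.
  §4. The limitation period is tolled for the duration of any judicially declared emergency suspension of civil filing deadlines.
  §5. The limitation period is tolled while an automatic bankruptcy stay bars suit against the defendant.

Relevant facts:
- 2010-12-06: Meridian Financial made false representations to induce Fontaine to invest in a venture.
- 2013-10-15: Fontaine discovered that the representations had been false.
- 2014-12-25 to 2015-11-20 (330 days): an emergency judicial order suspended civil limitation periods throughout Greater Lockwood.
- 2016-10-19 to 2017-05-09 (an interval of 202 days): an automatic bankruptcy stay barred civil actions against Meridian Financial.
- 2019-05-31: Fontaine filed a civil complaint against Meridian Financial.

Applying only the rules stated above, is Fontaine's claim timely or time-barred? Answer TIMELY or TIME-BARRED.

Under the discovery rule, the claim accrued on 2013-10-15, when Fontaine discovered the injury — not on the 2010-12-06 date of the underlying act.
4 years from 2013-10-15 is 2017-10-15.
The period was tolled for 330 days by the emergency suspension of filing deadlines (2014-12-25 to 2015-11-20), pushing the deadline to 2018-09-10.
The automatic bankruptcy stay from 2016-10-19 to 2017-05-09 tolled the period for 202 days, extending the deadline to 2019-03-31.
Fontaine filed on 2019-05-31, after the 2019-03-31 deadline, so the action is time-barred.

TIME-BARRED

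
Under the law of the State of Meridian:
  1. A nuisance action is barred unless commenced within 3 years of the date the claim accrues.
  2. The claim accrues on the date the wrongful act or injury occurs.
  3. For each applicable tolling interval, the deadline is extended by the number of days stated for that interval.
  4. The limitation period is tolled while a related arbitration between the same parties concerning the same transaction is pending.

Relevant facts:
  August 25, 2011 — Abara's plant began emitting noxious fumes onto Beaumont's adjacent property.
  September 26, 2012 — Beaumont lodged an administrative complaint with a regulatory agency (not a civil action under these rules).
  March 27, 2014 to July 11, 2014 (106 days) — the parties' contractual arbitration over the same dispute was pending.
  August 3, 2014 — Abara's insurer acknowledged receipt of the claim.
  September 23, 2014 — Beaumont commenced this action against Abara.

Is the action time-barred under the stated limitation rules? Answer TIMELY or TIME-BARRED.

The limitation period began to run on August 25, 2011.
3 years from August 25, 2011 is August 25, 2014.
The pending related arbitration from March 27, 2014 to July 11, 2014 tolled the period for 106 days, extending the deadline to December 9, 2014.
None of the other events listed affects the running of the period under the stated rules.
Filing on September 23, 2014 beat the December 9, 2014 deadline — the action is timely.

TIMELY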